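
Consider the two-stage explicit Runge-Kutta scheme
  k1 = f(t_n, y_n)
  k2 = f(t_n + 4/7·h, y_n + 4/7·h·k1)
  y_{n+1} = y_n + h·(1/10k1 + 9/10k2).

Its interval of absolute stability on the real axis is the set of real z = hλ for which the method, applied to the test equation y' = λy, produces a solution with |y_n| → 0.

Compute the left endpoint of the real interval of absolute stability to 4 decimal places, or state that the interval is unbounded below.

left endpoint -1.9444.

With y'=λy (z=hλ):
  k1=λy_n ⇒ h·k1=z·y_n;  k2=λ(1+4/7z)y_n ⇒ h·k2=z(1+4/7z)y_n
  y_{n+1}/y_n = 1 + 1/10z + 9/10z(1+4/7z) = 1 + z + 18/35z²
  ⇒ R(z) = 1 + z + 18/35z².

Solve |R(x)|<1 on ℝ⁻.
x=-0.6: |R|=0.5851
R=1: x+18/35x²=0 ⇒ x=−35/18=-1.9444; min R=1−1/(4·18/35)=0.5139>−1
Confirm numerically:
  x=-1.676: |R|=0.76862 <1
  x=-1.464: |R|=0.63827 <1
  x=-1.323: |R|=0.57717 <1
  x=-2.505: |R|=1.72216 >1
  x=-2.421: |R|=1.59335 >1
  x=-2.296: |R|=1.41512 >1
So |R|<1 on (-1.9444, 0).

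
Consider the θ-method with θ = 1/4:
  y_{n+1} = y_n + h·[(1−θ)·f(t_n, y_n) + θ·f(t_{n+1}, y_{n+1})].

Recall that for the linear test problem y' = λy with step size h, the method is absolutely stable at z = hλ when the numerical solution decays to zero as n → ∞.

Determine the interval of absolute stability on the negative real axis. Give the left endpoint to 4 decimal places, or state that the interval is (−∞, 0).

(-4.0000, 0).

On y'=λy, z=hλ:
  y_{n+1} = y_n + z·[3/4·y_n + 1/4·y_{n+1}] ⇒ (1 − 1/4z)y_{n+1} = (1 + 3/4z)y_n
  Hence R(z) = (1 + 3/4z)/(1 − 1/4z).

Boundary: |R(x)|=1, x<0.
x=-0.92: |R|=0.2520
R=−1: 1+3/4x = −1+1/4x ⇒ -1/2x=2 ⇒ x=2/(-1/2)=-4.0000
Confirm numerically:
  x=-3.611: |R|=0.89778 <1
  x=-3.517: |R|=0.87149 <1
  x=-3.498: |R|=0.86610 <1
  x=-2.279: |R|=0.45182 <1
  x=-4.420: |R|=1.09976 >1
  x=-4.354: |R|=1.08475 >1
Stable set (-4.0000, 0).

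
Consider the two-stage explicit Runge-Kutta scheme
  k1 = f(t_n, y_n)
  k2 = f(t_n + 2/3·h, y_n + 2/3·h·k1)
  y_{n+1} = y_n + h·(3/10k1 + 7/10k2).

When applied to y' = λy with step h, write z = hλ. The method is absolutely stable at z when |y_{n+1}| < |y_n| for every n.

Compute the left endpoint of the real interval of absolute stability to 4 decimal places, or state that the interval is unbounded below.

z* = -2.1429.

Set f=λy, z=hλ:
  k1=λy_n ⇒ h·k1=z·y_n;  k2=λ(1+2/3z)y_n ⇒ h·k2=z(1+2/3z)y_n
  y_{n+1}/y_n = 1 + 3/10z + 7/10z(1+2/3z) = 1 + z + 7/15z²
  so R(z) = 1 + z + 7/15z².

Need |R(x)|<1, x<0.
x=-0.4: |R|=0.6747
R=1: x+7/15x²=0 ⇒ x=−15/7=-2.1429; min R=1−1/(4·7/15)=0.4643>−1
Confirm numerically:
  x=-1.656: |R|=0.62376 <1
  x=-1.526: |R|=0.56072 <1
  x=-1.512: |R|=0.55487 <1
  x=-1.052: |R|=0.46446 <1
  x=-2.717: |R|=1.72797 >1
  x=-2.711: |R|=1.71878 >1
Interval (-2.1429, 0).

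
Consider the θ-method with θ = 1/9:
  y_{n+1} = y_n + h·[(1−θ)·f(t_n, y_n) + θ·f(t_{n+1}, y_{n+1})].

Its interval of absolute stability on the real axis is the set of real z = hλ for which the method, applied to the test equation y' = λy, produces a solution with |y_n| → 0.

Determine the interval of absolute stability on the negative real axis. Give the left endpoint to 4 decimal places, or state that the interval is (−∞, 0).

z∈(-2.5714,0).

Test eqn y'=λy, z=hλ:
  y_{n+1} = y_n + z·[8/9·y_n + 1/9·y_{n+1}] ⇒ (1 − 1/9z)y_{n+1} = (1 + 8/9z)y_n
  Hence R(z) = (1 + 8/9z)/(1 − 1/9z).

Solve |R(x)|<1 on ℝ⁻.
x=-0.73: |R|=0.3248
R=−1: 1+8/9x = −1+1/9x ⇒ -7/9x=2 ⇒ x=2/(-7/9)=-2.5714
Confirm numerically:
  x=-1.638: |R|=0.38579 <1
  x=-1.299: |R|=0.13516 <1
  x=-1.039: |R|=0.06853 <1
  x=-2.993: |R|=1.24606 >1
  x=-2.927: |R|=1.20869 >1
  x=-2.726: |R|=1.09227 >1
So |R|<1 on (-2.5714, 0).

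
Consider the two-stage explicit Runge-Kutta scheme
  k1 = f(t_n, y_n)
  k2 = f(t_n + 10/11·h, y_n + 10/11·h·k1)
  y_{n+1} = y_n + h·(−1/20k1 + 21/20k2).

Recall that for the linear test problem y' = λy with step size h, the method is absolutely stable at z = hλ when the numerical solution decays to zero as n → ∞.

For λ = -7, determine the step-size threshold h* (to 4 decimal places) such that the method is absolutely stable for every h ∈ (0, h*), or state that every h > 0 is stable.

(-1.0476,0); λ=-7 ⇒ h* = (22/21)/7 = 0.1497.

With y'=λy (z=hλ):
  k1=λy_n ⇒ h·k1=z·y_n;  k2=λ(1+10/11z)y_n ⇒ h·k2=z(1+10/11z)y_n
  y_{n+1}/y_n = 1 − 1/20z + 21/20z(1+10/11z) = 1 + z + 21/22z²
  Hence R(z) = 1 + z + 21/22z².

Solve |R(x)|<1 on ℝ⁻.
x=-0.35: |R|=0.7669
R=1: x+21/22x²=0 ⇒ x=−22/21=-1.0476; min R=1−1/(4·21/22)=0.7381>−1
Confirm numerically:
  x=-0.939: |R|=0.90264 <1
  x=-0.891: |R|=0.86680 <1
  x=-0.757: |R|=0.79000 <1
  x=-0.432: |R|=0.74614 <1
  x=-1.589: |R|=1.82115 >1
  x=-1.378: |R|=1.43457 >1
  x=-1.114: |R|=1.07059 >1
Interval (-1.0476, 0).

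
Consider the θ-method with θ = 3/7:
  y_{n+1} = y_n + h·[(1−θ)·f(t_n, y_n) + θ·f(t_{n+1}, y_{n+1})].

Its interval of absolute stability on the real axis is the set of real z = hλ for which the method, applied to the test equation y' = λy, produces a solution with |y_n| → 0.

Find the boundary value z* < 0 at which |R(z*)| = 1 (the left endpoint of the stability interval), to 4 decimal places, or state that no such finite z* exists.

On y'=λy, z=hλ:
  y_{n+1} = y_n + z·[4/7·y_n + 3/7·y_{n+1}] ⇒ (1 − 3/7z)y_{n+1} = (1 + 4/7z)y_n
  so R(z) = (1 + 4/7z)/(1 − 3/7z).

Solve |R(x)|<1 on ℝ⁻.
x=-1.12: |R|=0.2432
R=−1: 1+4/7x = −1+3/7x ⇒ -1/7x=2 ⇒ x=2/(-1/7)=-14.0000
Confirm numerically:
  x=-13.676: |R|=0.99325 <1
  x=-12.320: |R|=0.96178 <1
  x=-9.474: |R|=0.87223 <1
  x=-9.233: |R|=0.86262 <1
  x=-14.565: |R|=1.01115 >1
  x=-14.479: |R|=1.00950 >1
  x=-14.423: |R|=1.00841 >1
Stable set (-14.0000, 0).

left endpoint -14.0000.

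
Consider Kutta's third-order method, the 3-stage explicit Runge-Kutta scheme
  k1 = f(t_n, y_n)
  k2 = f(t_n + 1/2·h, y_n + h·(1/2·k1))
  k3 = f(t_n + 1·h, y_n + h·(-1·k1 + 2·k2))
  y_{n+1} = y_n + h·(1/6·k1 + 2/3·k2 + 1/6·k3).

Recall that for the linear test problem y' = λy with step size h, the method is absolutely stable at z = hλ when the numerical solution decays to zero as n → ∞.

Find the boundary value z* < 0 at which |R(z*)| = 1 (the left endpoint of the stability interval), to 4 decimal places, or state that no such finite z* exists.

Set f=λy, z=hλ:
  order 3, 3-stage ⇒ R(z)=1+z+z^2/2+z^3/6
  (e.g. R(-0.46)=0.62958, |R|=0.62958)

Solve |R(x)|<1 on ℝ⁻.
x=-0.46: |R|=0.6296
|R(-2.71)|=1.3550 |R(-1.2)|=0.2320 |R(-1.16)|=0.2527
Bisect:
  x_lo=-2.9356 |R|=1.8431  x_hi=-0.2665 |R|=0.7659
  mid=-1.60104 |R|=0.00338 →hi
  mid=-2.26832 |R|=0.64087 →hi
  mid=-2.60196 |R|=1.15282 →lo
  mid=-2.43514 |R|=0.87688 →hi
  mid=-2.51855 |R|=1.00957 →lo
  mid=-2.47684 |R|=0.94194 →hi
  mid=-2.49770 |R|=0.97543 →hi
  mid=-2.50812 |R|=0.99242 →hi
  ...
  [-2.51285,-2.51269] ⇒ x*=-2.5127
So |R|<1 on (-2.5127, 0).

z* = -2.5127.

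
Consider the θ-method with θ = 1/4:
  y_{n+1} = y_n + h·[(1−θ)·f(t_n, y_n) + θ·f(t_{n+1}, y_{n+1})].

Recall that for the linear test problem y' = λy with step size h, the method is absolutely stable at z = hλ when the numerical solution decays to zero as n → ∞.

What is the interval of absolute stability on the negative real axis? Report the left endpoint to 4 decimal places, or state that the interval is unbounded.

With y'=λy (z=hλ):
  y_{n+1} = y_n + z·[3/4·y_n + 1/4·y_{n+1}] ⇒ (1 − 1/4z)y_{n+1} = (1 + 3/4z)y_n
  ⇒ R(z) = (1 + 3/4z)/(1 − 1/4z).

Find x<0 with |R(x)|<1.
x=-0.65: |R|=0.4409
R=−1: 1+3/4x = −1+1/4x ⇒ -1/2x=2 ⇒ x=2/(-1/2)=-4.0000
Confirm numerically:
  x=-2.976: |R|=0.70642 <1
  x=-2.561: |R|=0.56135 <1
  x=-2.513: |R|=0.54337 <1
  x=-2.367: |R|=0.48704 <1
  x=-4.276: |R|=1.06670 >1
  x=-4.090: |R|=1.02225 >1
So |R|<1 on (-4.0000, 0).

(-4.0000, 0).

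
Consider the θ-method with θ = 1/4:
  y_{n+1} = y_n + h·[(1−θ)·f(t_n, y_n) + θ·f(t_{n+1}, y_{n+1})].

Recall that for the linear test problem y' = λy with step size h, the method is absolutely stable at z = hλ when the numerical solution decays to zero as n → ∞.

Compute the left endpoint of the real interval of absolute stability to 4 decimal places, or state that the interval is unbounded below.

left endpoint -4.0000.

With y'=λy (z=hλ):
  y_{n+1} = y_n + z·[3/4·y_n + 1/4·y_{n+1}] ⇒ (1 − 1/4z)y_{n+1} = (1 + 3/4z)y_n
  Hence R(z) = (1 + 3/4z)/(1 − 1/4z).

Boundary: |R(x)|=1, x<0.
x=-0.94: |R|=0.2389
R=−1: 1+3/4x = −1+1/4x ⇒ -1/2x=2 ⇒ x=2/(-1/2)=-4.0000
Confirm numerically:
  x=-3.007: |R|=0.71657 <1
  x=-2.238: |R|=0.43508 <1
  x=-1.724: |R|=0.20475 <1
  x=-1.713: |R|=0.19937 <1
  x=-4.379: |R|=1.09046 >1
  x=-4.197: |R|=1.04807 >1
So |R|<1 on (-4.0000, 0).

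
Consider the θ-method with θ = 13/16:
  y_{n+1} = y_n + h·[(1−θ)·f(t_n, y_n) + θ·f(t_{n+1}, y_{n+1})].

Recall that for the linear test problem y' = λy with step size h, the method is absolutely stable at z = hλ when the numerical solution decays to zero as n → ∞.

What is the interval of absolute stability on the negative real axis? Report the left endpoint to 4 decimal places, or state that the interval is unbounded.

Test eqn y'=λy, z=hλ:
  y_{n+1} = y_n + z·[3/16·y_n + 13/16·y_{n+1}] ⇒ (1 − 13/16z)y_{n+1} = (1 + 3/16z)y_n
  R(z) = (1 + 3/16z)/(1 − 13/16z).

Need |R(x)|<1, x<0.
x=-0.89: |R|=0.4835
x=-2: |R|=0.2381
x=-10: |R|=0.0959
x=-100: |R|=0.2158
θ=13/16≥1/2 ⇒ |1+3/16x|<|1−13/16x| ∀x<0 ⇒ stable on all of ℝ⁻.

(−∞, 0) — no finite endpoint.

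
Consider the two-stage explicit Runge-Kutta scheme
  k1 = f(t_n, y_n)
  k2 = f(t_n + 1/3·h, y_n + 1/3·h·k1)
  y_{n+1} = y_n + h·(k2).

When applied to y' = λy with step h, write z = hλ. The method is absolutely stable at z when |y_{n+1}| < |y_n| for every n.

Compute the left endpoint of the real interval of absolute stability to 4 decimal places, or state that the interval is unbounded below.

left endpoint -3.0000.

With y'=λy (z=hλ):
  k1=λy_n ⇒ h·k1=z·y_n;  k2=λ(1+1/3z)y_n ⇒ h·k2=z(1+1/3z)y_n
  y_{n+1}/y_n = 1 + z(1+1/3z) = 1 + z + 1/3z²
  ⇒ R(z) = 1 + z + 1/3z².

Solve |R(x)|<1 on ℝ⁻.
x=-0.55: |R|=0.5508
R=1: x+1/3x²=0 ⇒ x=−3=-3.0000; min R=1−1/(4·1/3)=0.2500>−1
Confirm numerically:
  x=-2.823: |R|=0.83344 <1
  x=-2.002: |R|=0.33400 <1
  x=-1.295: |R|=0.26401 <1
  x=-1.275: |R|=0.26687 <1
  x=-3.494: |R|=1.57535 >1
  x=-3.303: |R|=1.33360 >1
So |R|<1 on (-3.0000, 0).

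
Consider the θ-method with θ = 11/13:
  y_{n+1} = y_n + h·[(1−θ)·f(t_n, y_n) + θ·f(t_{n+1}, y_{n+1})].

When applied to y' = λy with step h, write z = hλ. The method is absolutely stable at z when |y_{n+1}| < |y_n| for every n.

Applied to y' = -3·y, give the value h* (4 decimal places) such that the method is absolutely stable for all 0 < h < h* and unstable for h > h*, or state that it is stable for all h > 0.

With y'=λy (z=hλ):
  y_{n+1} = y_n + z·[2/13·y_n + 11/13·y_{n+1}] ⇒ (1 − 11/13z)y_{n+1} = (1 + 2/13z)y_n
  ⇒ R(z) = (1 + 2/13z)/(1 − 11/13z).

Boundary: |R(x)|=1, x<0.
x=-0.7: |R|=0.5604
x=-2: |R|=0.2571
x=-10: |R|=0.0569
x=-100: |R|=0.1680
θ=11/13≥1/2 ⇒ |1+2/13x|<|1−11/13x| ∀x<0 ⇒ unbounded interval.

unbounded; (−∞, 0). Any h>0 works for λ=-3.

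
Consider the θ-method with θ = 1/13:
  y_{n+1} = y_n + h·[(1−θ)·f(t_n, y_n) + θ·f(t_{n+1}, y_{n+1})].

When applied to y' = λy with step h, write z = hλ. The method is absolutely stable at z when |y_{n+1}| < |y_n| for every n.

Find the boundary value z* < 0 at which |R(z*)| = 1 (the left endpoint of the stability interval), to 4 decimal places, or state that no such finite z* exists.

z* = -2.3636.

With y'=λy (z=hλ):
  y_{n+1} = y_n + z·[12/13·y_n + 1/13·y_{n+1}] ⇒ (1 − 1/13z)y_{n+1} = (1 + 12/13z)y_n
  ⇒ R(z) = (1 + 12/13z)/(1 − 1/13z).

Solve |R(x)|<1 on ℝ⁻.
x=-1.07: |R|=0.0114
R=−1: 1+12/13x = −1+1/13x ⇒ -11/13x=2 ⇒ x=2/(-11/13)=-2.3636
Confirm numerically:
  x=-2.036: |R|=0.76031 <1
  x=-1.956: |R|=0.70019 <1
  x=-1.828: |R|=0.60264 <1
  x=-1.346: |R|=0.21971 <1
  x=-2.535: |R|=1.12134 >1
  x=-2.530: |R|=1.11784 >1
Interval (-2.3636, 0).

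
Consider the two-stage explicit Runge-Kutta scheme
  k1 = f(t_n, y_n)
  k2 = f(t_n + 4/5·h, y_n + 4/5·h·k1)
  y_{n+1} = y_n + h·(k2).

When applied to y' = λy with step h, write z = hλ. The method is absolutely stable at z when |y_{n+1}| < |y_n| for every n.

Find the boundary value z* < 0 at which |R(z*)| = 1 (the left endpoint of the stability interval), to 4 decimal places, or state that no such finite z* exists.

Set f=λy, z=hλ:
  k1=λy_n ⇒ h·k1=z·y_n;  k2=λ(1+4/5z)y_n ⇒ h·k2=z(1+4/5z)y_n
  y_{n+1}/y_n = 1 + z(1+4/5z) = 1 + z + 4/5z²
  R(z) = 1 + z + 4/5z².

Solve |R(x)|<1 on ℝ⁻.
x=-1.76: |R|=1.7181
R=1: x+4/5x²=0 ⇒ x=−5/4=-1.2500; min R=1−1/(4·4/5)=0.6875>−1
Confirm numerically:
  x=-1.149: |R|=0.90716 <1
  x=-1.140: |R|=0.89968 <1
  x=-0.933: |R|=0.76339 <1
  x=-1.780: |R|=1.75472 >1
  x=-1.553: |R|=1.37645 >1
So |R|<1 on (-1.2500, 0).

z* = -1.2500.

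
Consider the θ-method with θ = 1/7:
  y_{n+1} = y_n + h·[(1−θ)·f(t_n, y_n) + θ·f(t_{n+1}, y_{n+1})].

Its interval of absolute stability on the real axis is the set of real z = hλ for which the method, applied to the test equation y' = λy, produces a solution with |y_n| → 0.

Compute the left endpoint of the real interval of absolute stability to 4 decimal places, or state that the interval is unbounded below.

left endpoint -2.8000.

On y'=λy, z=hλ:
  y_{n+1} = y_n + z·[6/7·y_n + 1/7·y_{n+1}] ⇒ (1 − 1/7z)y_{n+1} = (1 + 6/7z)y_n
  R(z) = (1 + 6/7z)/(1 − 1/7z).

Need |R(x)|<1, x<0.
x=-0.7: |R|=0.3636
R=−1: 1+6/7x = −1+1/7x ⇒ -5/7x=2 ⇒ x=2/(-5/7)=-2.8000
Confirm numerically:
  x=-2.582: |R|=0.88625 <1
  x=-1.183: |R|=0.01198 <1
  x=-1.156: |R|=0.00785 <1
  x=-3.260: |R|=1.22417 >1
  x=-2.925: |R|=1.06297 >1
Stable set (-2.8000, 0).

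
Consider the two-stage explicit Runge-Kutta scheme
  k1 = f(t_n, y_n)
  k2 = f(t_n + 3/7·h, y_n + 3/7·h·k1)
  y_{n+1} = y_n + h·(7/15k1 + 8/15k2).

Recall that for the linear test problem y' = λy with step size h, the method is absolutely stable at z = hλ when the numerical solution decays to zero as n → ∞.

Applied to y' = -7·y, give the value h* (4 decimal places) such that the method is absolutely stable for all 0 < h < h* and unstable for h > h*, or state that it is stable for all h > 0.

Set f=λy, z=hλ:
  k1=λy_n ⇒ h·k1=z·y_n;  k2=λ(1+3/7z)y_n ⇒ h·k2=z(1+3/7z)y_n
  y_{n+1}/y_n = 1 + 7/15z + 8/15z(1+3/7z) = 1 + z + 8/35z²
  ⇒ R(z) = 1 + z + 8/35z².

Need |R(x)|<1, x<0.
x=-1.65: |R|=0.0277
R=1: x+8/35x²=0 ⇒ x=−35/8=-4.3750; min R=1−1/(4·8/35)=-0.0938>−1
Confirm numerically:
  x=-3.897: |R|=0.57422 <1
  x=-2.613: |R|=0.05237 <1
  x=-2.315: |R|=0.09003 <1
  x=-2.136: |R|=0.09314 <1
  x=-4.885: |R|=1.56945 >1
  x=-4.539: |R|=1.17015 >1
Stable set (-4.3750, 0).

(-4.3750,0); λ=-7 ⇒ h* = (35/8)/7 = 0.6250.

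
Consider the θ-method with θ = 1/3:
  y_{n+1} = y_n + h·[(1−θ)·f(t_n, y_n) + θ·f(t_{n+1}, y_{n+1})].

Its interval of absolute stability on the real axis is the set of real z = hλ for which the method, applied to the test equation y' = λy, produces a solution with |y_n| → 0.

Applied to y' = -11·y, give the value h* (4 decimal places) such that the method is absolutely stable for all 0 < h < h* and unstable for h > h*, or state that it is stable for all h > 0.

(-6.0000,0); λ=-11 ⇒ h* = (6)/11 = 0.5455.

Test eqn y'=λy, z=hλ:
  y_{n+1} = y_n + z·[2/3·y_n + 1/3·y_{n+1}] ⇒ (1 − 1/3z)y_{n+1} = (1 + 2/3z)y_n
  R(z) = (1 + 2/3z)/(1 − 1/3z).

Boundary: |R(x)|=1, x<0.
x=-1.43: |R|=0.0316
R=−1: 1+2/3x = −1+1/3x ⇒ -1/3x=2 ⇒ x=2/(-1/3)=-6.0000
Confirm numerically:
  x=-5.225: |R|=0.90578 <1
  x=-4.004: |R|=0.71502 <1
  x=-3.424: |R|=0.59900 <1
  x=-2.935: |R|=0.48357 <1
  x=-6.250: |R|=1.02703 >1
  x=-6.237: |R|=1.02566 >1
Stable set (-6.0000, 0).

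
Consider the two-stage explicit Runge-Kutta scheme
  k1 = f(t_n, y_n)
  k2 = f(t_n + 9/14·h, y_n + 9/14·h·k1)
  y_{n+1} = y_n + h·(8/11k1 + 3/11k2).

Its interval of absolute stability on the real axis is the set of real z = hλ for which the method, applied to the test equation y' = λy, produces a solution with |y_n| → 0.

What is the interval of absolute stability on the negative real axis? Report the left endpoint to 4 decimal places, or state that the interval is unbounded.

On y'=λy, z=hλ:
  k1=λy_n ⇒ h·k1=z·y_n;  k2=λ(1+9/14z)y_n ⇒ h·k2=z(1+9/14z)y_n
  y_{n+1}/y_n = 1 + 8/11z + 3/11z(1+9/14z) = 1 + z + 27/154z²
  ⇒ R(z) = 1 + z + 27/154z².

Find x<0 with |R(x)|<1.
x=-1.75: |R|=0.2131
R=1: x+27/154x²=0 ⇒ x=−154/27=-5.7037; min R=1−1/(4·27/154)=-0.4259>−1
Confirm numerically:
  x=-5.245: |R|=0.57819 <1
  x=-4.061: |R|=0.16959 <1
  x=-2.787: |R|=0.42519 <1
  x=-6.189: |R|=1.52659 >1
  x=-6.116: |R|=1.44210 >1
  x=-6.080: |R|=1.40112 >1
Stable set (-5.7037, 0).

(-5.7037, 0).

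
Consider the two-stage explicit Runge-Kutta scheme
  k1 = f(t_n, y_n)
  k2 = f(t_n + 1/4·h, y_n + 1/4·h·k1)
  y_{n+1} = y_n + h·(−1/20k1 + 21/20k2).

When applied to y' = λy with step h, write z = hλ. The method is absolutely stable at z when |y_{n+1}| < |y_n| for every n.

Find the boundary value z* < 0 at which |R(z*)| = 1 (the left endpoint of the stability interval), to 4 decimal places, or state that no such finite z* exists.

Test eqn y'=λy, z=hλ:
  k1=λy_n ⇒ h·k1=z·y_n;  k2=λ(1+1/4z)y_n ⇒ h·k2=z(1+1/4z)y_n
  y_{n+1}/y_n = 1 − 1/20z + 21/20z(1+1/4z) = 1 + z + 21/80z²
  R(z) = 1 + z + 21/80z².

Find x<0 with |R(x)|<1.
x=-1.23: |R|=0.1671
R=1: x+21/80x²=0 ⇒ x=−80/21=-3.8095; min R=1−1/(4·21/80)=0.0476>−1
Confirm numerically:
  x=-3.613: |R|=0.81361 <1
  x=-3.210: |R|=0.49483 <1
  x=-2.315: |R|=0.09180 <1
  x=-1.713: |R|=0.05727 <1
  x=-4.292: |R|=1.54358 >1
  x=-4.050: |R|=1.25566 >1
Interval (-3.8095, 0).

left endpoint -3.8095.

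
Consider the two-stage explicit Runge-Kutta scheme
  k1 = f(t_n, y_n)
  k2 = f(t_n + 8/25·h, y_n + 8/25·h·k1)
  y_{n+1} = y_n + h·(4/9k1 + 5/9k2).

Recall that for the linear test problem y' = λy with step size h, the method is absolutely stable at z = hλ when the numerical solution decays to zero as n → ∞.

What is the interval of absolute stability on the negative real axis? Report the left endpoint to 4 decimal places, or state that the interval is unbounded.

Test eqn y'=λy, z=hλ:
  k1=λy_n ⇒ h·k1=z·y_n;  k2=λ(1+8/25z)y_n ⇒ h·k2=z(1+8/25z)y_n
  y_{n+1}/y_n = 1 + 4/9z + 5/9z(1+8/25z) = 1 + z + 8/45z²
  ⇒ R(z) = 1 + z + 8/45z².

Find x<0 with |R(x)|<1.
x=-0.59: |R|=0.4719
R=1: x+8/45x²=0 ⇒ x=−45/8=-5.6250; min R=1−1/(4·8/45)=-0.4062>−1
Confirm numerically:
  x=-5.369: |R|=0.75565 <1
  x=-4.631: |R|=0.18165 <1
  x=-3.690: |R|=0.26936 <1
  x=-2.893: |R|=0.40510 <1
  x=-6.162: |R|=1.58827 >1
  x=-5.898: |R|=1.28625 >1
  x=-5.653: |R|=1.02814 >1
Interval (-5.6250, 0).

z∈(-5.6250,0).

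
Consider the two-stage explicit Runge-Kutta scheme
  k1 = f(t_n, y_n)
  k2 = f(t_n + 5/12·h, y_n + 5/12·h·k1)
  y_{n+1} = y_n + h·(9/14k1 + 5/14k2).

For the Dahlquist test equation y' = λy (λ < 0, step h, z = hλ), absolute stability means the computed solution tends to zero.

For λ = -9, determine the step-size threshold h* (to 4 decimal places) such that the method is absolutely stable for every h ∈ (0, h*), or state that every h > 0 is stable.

With y'=λy (z=hλ):
  k1=λy_n ⇒ h·k1=z·y_n;  k2=λ(1+5/12z)y_n ⇒ h·k2=z(1+5/12z)y_n
  y_{n+1}/y_n = 1 + 9/14z + 5/14z(1+5/12z) = 1 + z + 25/168z²
  ⇒ R(z) = 1 + z + 25/168z².

Find x<0 with |R(x)|<1.
x=-1.15: |R|=0.0468
R=1: x+25/168x²=0 ⇒ x=−168/25=-6.7200; min R=1−1/(4·25/168)=-0.6800>−1
Confirm numerically:
  x=-3.872: |R|=0.64099 <1
  x=-3.142: |R|=0.67293 <1
  x=-2.738: |R|=0.62243 <1
  x=-7.310: |R|=1.64180 >1
  x=-6.997: |R|=1.28842 >1
  x=-6.964: |R|=1.25286 >1
So |R|<1 on (-6.7200, 0).

(-6.7200,0); λ=-9 ⇒ h* = (168/25)/9 = 0.7467.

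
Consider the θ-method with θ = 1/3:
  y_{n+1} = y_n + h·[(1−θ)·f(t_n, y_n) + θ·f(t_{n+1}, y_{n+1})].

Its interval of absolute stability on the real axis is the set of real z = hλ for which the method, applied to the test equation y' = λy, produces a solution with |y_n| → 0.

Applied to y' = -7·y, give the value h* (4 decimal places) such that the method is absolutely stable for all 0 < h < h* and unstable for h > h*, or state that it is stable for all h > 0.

On y'=λy, z=hλ:
  y_{n+1} = y_n + z·[2/3·y_n + 1/3·y_{n+1}] ⇒ (1 − 1/3z)y_{n+1} = (1 + 2/3z)y_n
  ⇒ R(z) = (1 + 2/3z)/(1 − 1/3z).

Boundary: |R(x)|=1, x<0.
x=-0.44: |R|=0.6163
R=−1: 1+2/3x = −1+1/3x ⇒ -1/3x=2 ⇒ x=2/(-1/3)=-6.0000
Confirm numerically:
  x=-5.196: |R|=0.90190 <1
  x=-4.911: |R|=0.86234 <1
  x=-3.277: |R|=0.56619 <1
  x=-3.115: |R|=0.52821 <1
  x=-6.407: |R|=1.04327 >1
  x=-6.166: |R|=1.01811 >1
Interval (-6.0000, 0).

(-6.0000,0); λ=-7 ⇒ h* = (6)/7 = 0.8571.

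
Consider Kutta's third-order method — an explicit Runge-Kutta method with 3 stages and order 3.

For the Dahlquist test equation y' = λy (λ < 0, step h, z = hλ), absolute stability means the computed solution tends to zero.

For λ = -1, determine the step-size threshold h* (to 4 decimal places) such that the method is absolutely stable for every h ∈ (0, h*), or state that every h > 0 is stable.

Set f=λy, z=hλ:
  order 3, 3-stage ⇒ R(z)=1+z+z^2/2+z^3/6
  (e.g. R(-1.63)=-0.02334, |R|=0.02334)

Find x<0 with |R(x)|<1.
x=-1.63: |R|=0.0233
|R(-2.27)|=0.6431 |R(-1.98)|=0.3135 |R(-0.85)|=0.4089
Bisect:
  x_lo=-3.0199 |R|=2.0502  x_hi=-0.2452 |R|=0.7824
  mid=-1.63258 |R|=0.02515 →hi
  mid=-2.32625 |R|=0.71859 →hi
  mid=-2.67308 |R|=1.28376 →lo
  mid=-2.49967 |R|=0.97862 →hi
  mid=-2.58637 |R|=1.12523 →lo
  mid=-2.54302 |R|=1.05047 →lo
  mid=-2.52134 |R|=1.01419 →lo
  mid=-2.51050 |R|=0.99632 →hi
  mid=-2.51592 |R|=1.00523 →lo
  mid=-2.51321 |R|=1.00077 →lo
  ...
  [-2.51287,-2.51271] ⇒ x*=-2.5127
Interval (-2.5127, 0).

(-2.5127,0); λ=-1 ⇒ h* = 2.5127.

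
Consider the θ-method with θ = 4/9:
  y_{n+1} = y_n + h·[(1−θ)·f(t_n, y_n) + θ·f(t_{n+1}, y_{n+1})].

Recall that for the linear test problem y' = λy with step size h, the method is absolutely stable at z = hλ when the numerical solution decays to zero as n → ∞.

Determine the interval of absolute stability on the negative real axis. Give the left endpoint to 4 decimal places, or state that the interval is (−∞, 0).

Test eqn y'=λy, z=hλ:
  y_{n+1} = y_n + z·[5/9·y_n + 4/9·y_{n+1}] ⇒ (1 − 4/9z)y_{n+1} = (1 + 5/9z)y_n
  R(z) = (1 + 5/9z)/(1 − 4/9z).

Find x<0 with |R(x)|<1.
x=-1.31: |R|=0.1721
R=−1: 1+5/9x = −1+4/9x ⇒ -1/9x=2 ⇒ x=2/(-1/9)=-18.0000
Confirm numerically:
  x=-14.993: |R|=0.95640 <1
  x=-11.714: |R|=0.88746 <1
  x=-9.659: |R|=0.82490 <1
  x=-18.517: |R|=1.00622 >1
  x=-18.221: |R|=1.00270 >1
So |R|<1 on (-18.0000, 0).

(-18.0000, 0).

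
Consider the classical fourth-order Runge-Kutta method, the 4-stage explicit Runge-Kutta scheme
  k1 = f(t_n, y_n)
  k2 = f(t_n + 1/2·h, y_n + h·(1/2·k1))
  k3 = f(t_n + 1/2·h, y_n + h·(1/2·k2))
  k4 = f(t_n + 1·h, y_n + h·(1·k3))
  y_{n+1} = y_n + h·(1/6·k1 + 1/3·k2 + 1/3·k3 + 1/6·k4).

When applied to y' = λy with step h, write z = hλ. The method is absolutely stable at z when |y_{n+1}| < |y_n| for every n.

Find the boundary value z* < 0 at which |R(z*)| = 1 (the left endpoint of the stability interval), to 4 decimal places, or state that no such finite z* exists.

On y'=λy, z=hλ:
  order 4, 4-stage ⇒ R(z)=1+z+z^2/2+z^3/6+z^4/24
  (e.g. R(-0.89)=0.41470, |R|=0.41470)

Need |R(x)|<1, x<0.
x=-0.89: |R|=0.4147
|R(-2.93)|=1.2410 |R(-2.58)|=0.7321 |R(-1.35)|=0.2896
Bisect:
  x_lo=-3.5979 |R|=3.0942  x_hi=-0.3088 |R|=0.7343
  mid=-1.95335 |R|=0.31885 →hi
  mid=-2.77562 |R|=0.98551 →hi
  mid=-3.18675 |R|=1.79432 →lo
  mid=-2.98118 |R|=1.33781 →lo
  mid=-2.87840 |R|=1.14969 →lo
  mid=-2.82701 |R|=1.06474 →lo
  mid=-2.80131 |R|=1.02442 →lo
  mid=-2.78846 |R|=1.00479 →lo
  mid=-2.78204 |R|=0.99511 →hi
  mid=-2.78525 |R|=0.99994 →hi
  ...
  [-2.78545,-2.78525] ⇒ x*=-2.7853
So |R|<1 on (-2.7853, 0).

left endpoint -2.7853.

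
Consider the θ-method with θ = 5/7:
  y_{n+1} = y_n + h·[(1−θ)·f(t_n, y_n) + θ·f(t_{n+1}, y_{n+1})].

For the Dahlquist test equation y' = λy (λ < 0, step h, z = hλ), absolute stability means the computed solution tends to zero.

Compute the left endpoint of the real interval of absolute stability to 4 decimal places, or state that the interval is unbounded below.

unbounded; (−∞, 0).

On y'=λy, z=hλ:
  y_{n+1} = y_n + z·[2/7·y_n + 5/7·y_{n+1}] ⇒ (1 − 5/7z)y_{n+1} = (1 + 2/7z)y_n
  R(z) = (1 + 2/7z)/(1 − 5/7z).

Solve |R(x)|<1 on ℝ⁻.
x=-1.37: |R|=0.3076
x=-2: |R|=0.1765
x=-10: |R|=0.2281
x=-100: |R|=0.3807
θ=5/7≥1/2 ⇒ |1+2/7x|<|1−5/7x| ∀x<0 ⇒ interval (−∞,0).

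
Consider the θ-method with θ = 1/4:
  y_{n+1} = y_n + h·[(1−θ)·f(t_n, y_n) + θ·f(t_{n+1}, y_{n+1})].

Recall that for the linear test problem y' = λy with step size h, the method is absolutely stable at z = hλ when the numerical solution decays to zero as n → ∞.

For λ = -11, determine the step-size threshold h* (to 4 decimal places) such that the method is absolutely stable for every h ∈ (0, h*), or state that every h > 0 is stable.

(-4.0000,0); λ=-11 ⇒ h* = (4)/11 = 0.3636.

On y'=λy, z=hλ:
  y_{n+1} = y_n + z·[3/4·y_n + 1/4·y_{n+1}] ⇒ (1 − 1/4z)y_{n+1} = (1 + 3/4z)y_n
  so R(z) = (1 + 3/4z)/(1 − 1/4z).

Need |R(x)|<1, x<0.
x=-1.41: |R|=0.0425
R=−1: 1+3/4x = −1+1/4x ⇒ -1/2x=2 ⇒ x=2/(-1/2)=-4.0000
Confirm numerically:
  x=-3.681: |R|=0.91694 <1
  x=-2.414: |R|=0.50546 <1
  x=-1.872: |R|=0.27520 <1
  x=-4.600: |R|=1.13953 >1
  x=-4.323: |R|=1.07762 >1
Stable set (-4.0000, 0).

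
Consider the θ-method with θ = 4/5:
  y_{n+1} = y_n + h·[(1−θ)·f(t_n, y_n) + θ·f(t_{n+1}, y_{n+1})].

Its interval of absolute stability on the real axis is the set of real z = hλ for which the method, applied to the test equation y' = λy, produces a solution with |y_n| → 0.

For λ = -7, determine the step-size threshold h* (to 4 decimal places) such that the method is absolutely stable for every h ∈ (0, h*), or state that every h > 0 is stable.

Set f=λy, z=hλ:
  y_{n+1} = y_n + z·[1/5·y_n + 4/5·y_{n+1}] ⇒ (1 − 4/5z)y_{n+1} = (1 + 1/5z)y_n
  ⇒ R(z) = (1 + 1/5z)/(1 − 4/5z).

Solve |R(x)|<1 on ℝ⁻.
x=-0.75: |R|=0.5312
x=-2: |R|=0.2308
x=-10: |R|=0.1111
x=-100: |R|=0.2346
θ=4/5≥1/2 ⇒ |1+1/5x|<|1−4/5x| ∀x<0 ⇒ stable on all of ℝ⁻.

unbounded; (−∞, 0). Any h>0 works for λ=-7.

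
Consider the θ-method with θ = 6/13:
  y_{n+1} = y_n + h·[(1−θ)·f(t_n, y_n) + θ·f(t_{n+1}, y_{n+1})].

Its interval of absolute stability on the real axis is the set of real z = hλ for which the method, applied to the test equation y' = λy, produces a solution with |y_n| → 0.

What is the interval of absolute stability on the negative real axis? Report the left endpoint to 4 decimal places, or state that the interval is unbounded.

z∈(-26.0000,0).

With y'=λy (z=hλ):
  y_{n+1} = y_n + z·[7/13·y_n + 6/13·y_{n+1}] ⇒ (1 − 6/13z)y_{n+1} = (1 + 7/13z)y_n
  ⇒ R(z) = (1 + 7/13z)/(1 − 6/13z).

Boundary: |R(x)|=1, x<0.
x=-0.96: |R|=0.3348
R=−1: 1+7/13x = −1+6/13x ⇒ -1/13x=2 ⇒ x=2/(-1/13)=-26.0000
Confirm numerically:
  x=-23.670: |R|=0.98497 <1
  x=-22.534: |R|=0.97661 <1
  x=-21.574: |R|=0.96893 <1
  x=-14.135: |R|=0.87869 <1
  x=-26.546: |R|=1.00317 >1
  x=-26.545: |R|=1.00316 >1
So |R|<1 on (-26.0000, 0).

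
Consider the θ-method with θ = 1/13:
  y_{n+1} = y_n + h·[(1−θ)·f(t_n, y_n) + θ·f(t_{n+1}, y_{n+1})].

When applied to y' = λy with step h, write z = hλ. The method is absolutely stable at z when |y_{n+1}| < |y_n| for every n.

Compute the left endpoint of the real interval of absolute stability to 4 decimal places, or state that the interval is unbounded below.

Set f=λy, z=hλ:
  y_{n+1} = y_n + z·[12/13·y_n + 1/13·y_{n+1}] ⇒ (1 − 1/13z)y_{n+1} = (1 + 12/13z)y_n
  R(z) = (1 + 12/13z)/(1 − 1/13z).

Find x<0 with |R(x)|<1.
x=-1.57: |R|=0.4008
R=−1: 1+12/13x = −1+1/13x ⇒ -11/13x=2 ⇒ x=2/(-11/13)=-2.3636
Confirm numerically:
  x=-2.184: |R|=0.86986 <1
  x=-1.408: |R|=0.27041 <1
  x=-1.144: |R|=0.05147 <1
  x=-2.756: |R|=1.27393 >1
  x=-2.536: |R|=1.12204 >1
  x=-2.418: |R|=1.03879 >1
So |R|<1 on (-2.3636, 0).

left endpoint -2.3636.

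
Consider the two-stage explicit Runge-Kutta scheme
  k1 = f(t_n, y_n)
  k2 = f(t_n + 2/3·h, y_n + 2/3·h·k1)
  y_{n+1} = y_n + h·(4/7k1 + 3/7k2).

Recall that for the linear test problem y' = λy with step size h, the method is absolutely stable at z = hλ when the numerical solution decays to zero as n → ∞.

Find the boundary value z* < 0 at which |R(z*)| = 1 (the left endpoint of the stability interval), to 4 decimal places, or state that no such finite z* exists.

Set f=λy, z=hλ:
  k1=λy_n ⇒ h·k1=z·y_n;  k2=λ(1+2/3z)y_n ⇒ h·k2=z(1+2/3z)y_n
  y_{n+1}/y_n = 1 + 4/7z + 3/7z(1+2/3z) = 1 + z + 2/7z²
  ⇒ R(z) = 1 + z + 2/7z².

Find x<0 with |R(x)|<1.
x=-1.5: |R|=0.1429
R=1: x+2/7x²=0 ⇒ x=−7/2=-3.5000; min R=1−1/(4·2/7)=0.1250>−1
Confirm numerically:
  x=-2.475: |R|=0.27518 <1
  x=-2.227: |R|=0.19001 <1
  x=-1.929: |R|=0.13415 <1
  x=-4.083: |R|=1.68011 >1
  x=-3.940: |R|=1.49531 >1
  x=-3.605: |R|=1.10815 >1
Interval (-3.5000, 0).

z* = -3.5000.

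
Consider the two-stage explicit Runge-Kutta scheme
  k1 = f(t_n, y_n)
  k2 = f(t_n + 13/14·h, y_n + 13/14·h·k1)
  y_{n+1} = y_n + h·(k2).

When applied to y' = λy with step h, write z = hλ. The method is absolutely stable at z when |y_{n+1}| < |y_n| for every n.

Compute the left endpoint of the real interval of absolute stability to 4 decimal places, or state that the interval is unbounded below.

Set f=λy, z=hλ:
  k1=λy_n ⇒ h·k1=z·y_n;  k2=λ(1+13/14z)y_n ⇒ h·k2=z(1+13/14z)y_n
  y_{n+1}/y_n = 1 + z(1+13/14z) = 1 + z + 13/14z²
  so R(z) = 1 + z + 13/14z².

Boundary: |R(x)|=1, x<0.
x=-1.35: |R|=1.3423
R=1: x+13/14x²=0 ⇒ x=−14/13=-1.0769; min R=1−1/(4·13/14)=0.7308>−1
Confirm numerically:
  x=-0.992: |R|=0.92177 <1
  x=-0.973: |R|=0.90611 <1
  x=-0.927: |R|=0.87095 <1
  x=-0.464: |R|=0.73592 <1
  x=-1.550: |R|=1.68089 >1
  x=-1.528: |R|=1.64001 >1
Interval (-1.0769, 0).

left endpoint -1.0769.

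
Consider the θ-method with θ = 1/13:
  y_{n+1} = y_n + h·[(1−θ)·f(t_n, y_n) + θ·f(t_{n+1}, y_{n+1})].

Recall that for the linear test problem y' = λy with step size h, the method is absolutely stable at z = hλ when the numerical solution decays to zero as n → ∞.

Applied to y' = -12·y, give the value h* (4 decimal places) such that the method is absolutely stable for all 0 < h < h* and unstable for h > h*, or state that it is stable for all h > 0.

Set f=λy, z=hλ:
  y_{n+1} = y_n + z·[12/13·y_n + 1/13·y_{n+1}] ⇒ (1 − 1/13z)y_{n+1} = (1 + 12/13z)y_n
  Hence R(z) = (1 + 12/13z)/(1 − 1/13z).

Find x<0 with |R(x)|<1.
x=-1.13: |R|=0.0396
R=−1: 1+12/13x = −1+1/13x ⇒ -11/13x=2 ⇒ x=2/(-11/13)=-2.3636
Confirm numerically:
  x=-1.739: |R|=0.53382 <1
  x=-1.587: |R|=0.41434 <1
  x=-1.106: |R|=0.01928 <1
  x=-0.988: |R|=0.08178 <1
  x=-2.922: |R|=1.38576 >1
  x=-2.444: |R|=1.05724 >1
Stable set (-2.3636, 0).

(-2.3636,0); λ=-12 ⇒ h* = (26/11)/12 = 0.1970.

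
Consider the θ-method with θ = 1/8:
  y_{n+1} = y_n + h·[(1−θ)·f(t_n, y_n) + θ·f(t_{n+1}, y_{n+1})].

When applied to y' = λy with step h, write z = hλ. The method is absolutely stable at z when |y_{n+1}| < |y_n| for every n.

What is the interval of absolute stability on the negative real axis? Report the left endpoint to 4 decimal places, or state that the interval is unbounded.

Set f=λy, z=hλ:
  y_{n+1} = y_n + z·[7/8·y_n + 1/8·y_{n+1}] ⇒ (1 − 1/8z)y_{n+1} = (1 + 7/8z)y_n
  ⇒ R(z) = (1 + 7/8z)/(1 − 1/8z).

Boundary: |R(x)|=1, x<0.
x=-0.42: |R|=0.6010
R=−1: 1+7/8x = −1+1/8x ⇒ -3/4x=2 ⇒ x=2/(-3/4)=-2.6667
Confirm numerically:
  x=-2.248: |R|=0.75488 <1
  x=-2.056: |R|=0.63564 <1
  x=-1.126: |R|=0.01293 <1
  x=-1.082: |R|=0.04691 <1
  x=-3.218: |R|=1.29488 >1
  x=-2.892: |R|=1.12413 >1
  x=-2.806: |R|=1.07736 >1
Interval (-2.6667, 0).

z∈(-2.6667,0).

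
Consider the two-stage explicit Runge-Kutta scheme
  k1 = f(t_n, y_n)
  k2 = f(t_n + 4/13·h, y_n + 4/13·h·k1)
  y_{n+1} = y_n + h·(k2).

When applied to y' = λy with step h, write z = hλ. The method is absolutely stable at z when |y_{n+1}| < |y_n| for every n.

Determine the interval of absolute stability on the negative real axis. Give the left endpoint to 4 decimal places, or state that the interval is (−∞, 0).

With y'=λy (z=hλ):
  k1=λy_n ⇒ h·k1=z·y_n;  k2=λ(1+4/13z)y_n ⇒ h·k2=z(1+4/13z)y_n
  y_{n+1}/y_n = 1 + z(1+4/13z) = 1 + z + 4/13z²
  Hence R(z) = 1 + z + 4/13z².

Find x<0 with |R(x)|<1.
x=-0.89: |R|=0.3537
R=1: x+4/13x²=0 ⇒ x=−13/4=-3.2500; min R=1−1/(4·4/13)=0.1875>−1
Confirm numerically:
  x=-3.108: |R|=0.86420 <1
  x=-2.243: |R|=0.30502 <1
  x=-1.985: |R|=0.22738 <1
  x=-1.491: |R|=0.19302 <1
  x=-3.758: |R|=1.58740 >1
  x=-3.722: |R|=1.54055 >1
  x=-3.575: |R|=1.35750 >1
So |R|<1 on (-3.2500, 0).

(-3.2500, 0).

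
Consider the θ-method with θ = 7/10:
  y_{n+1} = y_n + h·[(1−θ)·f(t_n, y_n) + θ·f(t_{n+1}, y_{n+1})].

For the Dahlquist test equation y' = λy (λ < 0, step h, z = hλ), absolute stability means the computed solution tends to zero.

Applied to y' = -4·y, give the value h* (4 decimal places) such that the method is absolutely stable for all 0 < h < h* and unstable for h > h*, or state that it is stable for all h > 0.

Set f=λy, z=hλ:
  y_{n+1} = y_n + z·[3/10·y_n + 7/10·y_{n+1}] ⇒ (1 − 7/10z)y_{n+1} = (1 + 3/10z)y_n
  R(z) = (1 + 3/10z)/(1 − 7/10z).

Boundary: |R(x)|=1, x<0.
x=-0.65: |R|=0.5533
x=-2: |R|=0.1667
x=-10: |R|=0.2500
x=-100: |R|=0.4085
θ=7/10≥1/2 ⇒ |1+3/10x|<|1−7/10x| ∀x<0 ⇒ interval (−∞,0).

interval (−∞, 0). Any h>0 works for λ=-4.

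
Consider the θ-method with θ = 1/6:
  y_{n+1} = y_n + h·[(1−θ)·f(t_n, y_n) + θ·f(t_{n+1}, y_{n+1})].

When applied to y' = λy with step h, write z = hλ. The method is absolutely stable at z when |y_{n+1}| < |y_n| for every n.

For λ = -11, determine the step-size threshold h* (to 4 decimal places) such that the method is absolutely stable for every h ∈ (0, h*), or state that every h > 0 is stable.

(-3.0000,0); λ=-11 ⇒ h* = (3)/11 = 0.2727.

Test eqn y'=λy, z=hλ:
  y_{n+1} = y_n + z·[5/6·y_n + 1/6·y_{n+1}] ⇒ (1 − 1/6z)y_{n+1} = (1 + 5/6z)y_n
  R(z) = (1 + 5/6z)/(1 − 1/6z).

Need |R(x)|<1, x<0.
x=-0.61: |R|=0.4463
R=−1: 1+5/6x = −1+1/6x ⇒ -2/3x=2 ⇒ x=2/(-2/3)=-3.0000
Confirm numerically:
  x=-2.556: |R|=0.79243 <1
  x=-2.132: |R|=0.57304 <1
  x=-1.441: |R|=0.16194 <1
  x=-3.275: |R|=1.11860 >1
  x=-3.240: |R|=1.10390 >1
  x=-3.117: |R|=1.05133 >1
Stable set (-3.0000, 0).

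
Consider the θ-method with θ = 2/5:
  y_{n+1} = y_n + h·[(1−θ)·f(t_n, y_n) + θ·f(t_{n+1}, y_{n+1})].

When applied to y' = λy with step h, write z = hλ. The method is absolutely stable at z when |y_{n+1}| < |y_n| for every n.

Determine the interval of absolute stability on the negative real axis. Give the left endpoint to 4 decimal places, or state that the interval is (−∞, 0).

(-10.0000, 0).

On y'=λy, z=hλ:
  y_{n+1} = y_n + z·[3/5·y_n + 2/5·y_{n+1}] ⇒ (1 − 2/5z)y_{n+1} = (1 + 3/5z)y_n
  so R(z) = (1 + 3/5z)/(1 − 2/5z).

Solve |R(x)|<1 on ℝ⁻.
x=-0.56: |R|=0.5425
R=−1: 1+3/5x = −1+2/5x ⇒ -1/5x=2 ⇒ x=2/(-1/5)=-10.0000
Confirm numerically:
  x=-8.123: |R|=0.91165 <1
  x=-7.888: |R|=0.89834 <1
  x=-6.498: |R|=0.80540 <1
  x=-6.406: |R|=0.79823 <1
  x=-10.472: |R|=1.01819 >1
  x=-10.369: |R|=1.01434 >1
So |R|<1 on (-10.0000, 0).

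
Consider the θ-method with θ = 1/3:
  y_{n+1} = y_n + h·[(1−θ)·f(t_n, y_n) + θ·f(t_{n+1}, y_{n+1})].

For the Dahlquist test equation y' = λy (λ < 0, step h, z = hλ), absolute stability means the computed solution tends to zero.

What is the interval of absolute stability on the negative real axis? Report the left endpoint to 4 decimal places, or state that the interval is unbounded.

Test eqn y'=λy, z=hλ:
  y_{n+1} = y_n + z·[2/3·y_n + 1/3·y_{n+1}] ⇒ (1 − 1/3z)y_{n+1} = (1 + 2/3z)y_n
  R(z) = (1 + 2/3z)/(1 − 1/3z).

Boundary: |R(x)|=1, x<0.
x=-1.03: |R|=0.2333
R=−1: 1+2/3x = −1+1/3x ⇒ -1/3x=2 ⇒ x=2/(-1/3)=-6.0000
Confirm numerically:
  x=-4.938: |R|=0.86621 <1
  x=-4.153: |R|=0.74179 <1
  x=-3.459: |R|=0.60660 <1
  x=-6.269: |R|=1.02902 >1
  x=-6.026: |R|=1.00288 >1
Stable set (-6.0000, 0).

(-6.0000, 0).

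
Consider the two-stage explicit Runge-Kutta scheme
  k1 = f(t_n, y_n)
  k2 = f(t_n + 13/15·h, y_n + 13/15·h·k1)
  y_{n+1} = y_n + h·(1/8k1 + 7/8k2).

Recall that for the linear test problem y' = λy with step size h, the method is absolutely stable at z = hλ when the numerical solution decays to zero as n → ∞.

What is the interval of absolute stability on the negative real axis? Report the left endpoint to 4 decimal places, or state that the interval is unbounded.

z∈(-1.3187,0).

On y'=λy, z=hλ:
  k1=λy_n ⇒ h·k1=z·y_n;  k2=λ(1+13/15z)y_n ⇒ h·k2=z(1+13/15z)y_n
  y_{n+1}/y_n = 1 + 1/8z + 7/8z(1+13/15z) = 1 + z + 91/120z²
  so R(z) = 1 + z + 91/120z².

Find x<0 with |R(x)|<1.
x=-1.27: |R|=0.9531
R=1: x+91/120x²=0 ⇒ x=−120/91=-1.3187; min R=1−1/(4·91/120)=0.6703>−1
Confirm numerically:
  x=-1.170: |R|=0.86808 <1
  x=-0.883: |R|=0.70826 <1
  x=-0.815: |R|=0.68870 <1
  x=-0.813: |R|=0.68823 <1
  x=-1.810: |R|=1.67438 >1
  x=-1.484: |R|=1.18604 >1
  x=-1.423: |R|=1.11257 >1
So |R|<1 on (-1.3187, 0).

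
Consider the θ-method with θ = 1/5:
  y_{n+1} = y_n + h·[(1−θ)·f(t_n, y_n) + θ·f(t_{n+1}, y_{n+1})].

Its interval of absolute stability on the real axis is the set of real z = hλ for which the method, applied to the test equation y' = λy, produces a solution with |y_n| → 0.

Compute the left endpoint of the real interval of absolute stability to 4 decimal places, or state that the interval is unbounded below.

Test eqn y'=λy, z=hλ:
  y_{n+1} = y_n + z·[4/5·y_n + 1/5·y_{n+1}] ⇒ (1 − 1/5z)y_{n+1} = (1 + 4/5z)y_n
  R(z) = (1 + 4/5z)/(1 − 1/5z).

Boundary: |R(x)|=1, x<0.
x=-1.52: |R|=0.1656
R=−1: 1+4/5x = −1+1/5x ⇒ -3/5x=2 ⇒ x=2/(-3/5)=-3.3333
Confirm numerically:
  x=-3.154: |R|=0.93402 <1
  x=-2.571: |R|=0.69793 <1
  x=-2.137: |R|=0.49713 <1
  x=-1.452: |R|=0.12523 <1
  x=-3.686: |R|=1.12181 >1
  x=-3.646: |R|=1.10849 >1
  x=-3.568: |R|=1.08217 >1
So |R|<1 on (-3.3333, 0).

left endpoint -3.3333.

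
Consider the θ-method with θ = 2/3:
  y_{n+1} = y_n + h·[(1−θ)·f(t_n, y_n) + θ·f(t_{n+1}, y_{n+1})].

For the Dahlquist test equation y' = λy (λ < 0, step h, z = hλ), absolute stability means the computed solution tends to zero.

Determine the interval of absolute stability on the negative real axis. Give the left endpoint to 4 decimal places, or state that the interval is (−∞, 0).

interval (−∞, 0).

Set f=λy, z=hλ:
  y_{n+1} = y_n + z·[1/3·y_n + 2/3·y_{n+1}] ⇒ (1 − 2/3z)y_{n+1} = (1 + 1/3z)y_n
  ⇒ R(z) = (1 + 1/3z)/(1 − 2/3z).

Boundary: |R(x)|=1, x<0.
x=-0.66: |R|=0.5417
x=-2: |R|=0.1429
x=-10: |R|=0.3043
x=-100: |R|=0.4778
θ=2/3≥1/2 ⇒ |1+1/3x|<|1−2/3x| ∀x<0 ⇒ stable on all of ℝ⁻.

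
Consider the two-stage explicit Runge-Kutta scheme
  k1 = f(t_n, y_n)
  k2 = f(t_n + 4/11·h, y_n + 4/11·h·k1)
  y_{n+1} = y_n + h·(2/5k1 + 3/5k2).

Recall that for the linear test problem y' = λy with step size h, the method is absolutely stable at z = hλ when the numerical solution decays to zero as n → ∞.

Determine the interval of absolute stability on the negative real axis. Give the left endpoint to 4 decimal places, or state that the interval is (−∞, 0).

Set f=λy, z=hλ:
  k1=λy_n ⇒ h·k1=z·y_n;  k2=λ(1+4/11z)y_n ⇒ h·k2=z(1+4/11z)y_n
  y_{n+1}/y_n = 1 + 2/5z + 3/5z(1+4/11z) = 1 + z + 12/55z²
  R(z) = 1 + z + 12/55z².

Boundary: |R(x)|=1, x<0.
x=-1.2: |R|=0.1142
R=1: x+12/55x²=0 ⇒ x=−55/12=-4.5833; min R=1−1/(4·12/55)=-0.1458>−1
Confirm numerically:
  x=-4.079: |R|=0.55116 <1
  x=-3.443: |R|=0.14338 <1
  x=-2.906: |R|=0.06349 <1
  x=-5.086: |R|=1.55780 >1
  x=-5.046: |R|=1.50937 >1
  x=-4.691: |R|=1.11020 >1
Interval (-4.5833, 0).

z∈(-4.5833,0).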